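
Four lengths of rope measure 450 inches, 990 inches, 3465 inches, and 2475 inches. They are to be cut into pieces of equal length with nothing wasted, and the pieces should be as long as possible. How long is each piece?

The greatest length dividing all of 450, 990, 3465, and 2475 is their gcd.
450 = 2 × 3^2 × 5^2
990 = 2 × 3^2 × 5 × 11
3465 = 3^2 × 5 × 7 × 11
2475 = 3^2 × 5^2 × 11
gcd(450, 990, 3465, 2475) = 3^2 × 5 = 45.

45 inches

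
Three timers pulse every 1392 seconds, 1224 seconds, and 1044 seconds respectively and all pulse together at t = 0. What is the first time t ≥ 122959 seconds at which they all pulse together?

Joint pulses occur at multiples of LCM(1392, 1224, 1044).
1392 = 2^4 × 3 × 29
1224 = 2^3 × 3^2 × 17
1044 = 2^2 × 3^2 × 29
LCM(1392, 1224, 1044) = 2^4 × 3^2 × 17 × 29 = 70992.
Smallest multiple of 70992 that is ≥ 122959: ⌈122959/70992⌉ × 70992 = 2 × 70992 = 141984.

141984 seconds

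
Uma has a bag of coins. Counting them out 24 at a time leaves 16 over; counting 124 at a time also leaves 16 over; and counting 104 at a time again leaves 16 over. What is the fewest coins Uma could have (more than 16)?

9688

N − 16 must be a common multiple of 24, 124, and 104.
24 = 2^3 × 3
124 = 2^2 × 31
104 = 2^3 × 13
LCM(24, 124, 104) = 2^3 × 3 × 13 × 31 = 9672.
Smallest N > 16 is LCM + 16 = 9672 + 16 = 9688.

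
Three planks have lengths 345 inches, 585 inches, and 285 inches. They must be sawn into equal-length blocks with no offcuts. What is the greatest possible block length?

15 inches

The block length must divide every plank, so the greatest is gcd(345, 585, 285).
345 = 3 × 5 × 23
585 = 3^2 × 5 × 13
285 = 3 × 5 × 19
gcd(345, 585, 285) = 3 × 5 = 15.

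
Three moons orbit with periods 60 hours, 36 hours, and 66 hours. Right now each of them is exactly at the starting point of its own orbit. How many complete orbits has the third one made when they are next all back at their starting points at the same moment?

All finish a whole number of cycles simultaneously at t = LCM of the periods.
60 = 2^2 × 3 × 5
36 = 2^2 × 3^2
66 = 2 × 3 × 11
LCM(60, 36, 66) = 2^2 × 3^2 × 5 × 11 = 1980.
Orbits for period 66: 1980 / 66 = 30.

30 orbits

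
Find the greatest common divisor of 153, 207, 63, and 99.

9

153 = 3^2 × 17
207 = 3^2 × 23
63 = 3^2 × 7
99 = 3^2 × 11
gcd(153, 207, 63, 99) = 3^2 = 9.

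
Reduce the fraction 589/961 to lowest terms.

19/31

589 = 19 × 31
961 = 31^2
gcd(589, 961) = 31.
Divide numerator and denominator by 31: 589/961 = 19/31.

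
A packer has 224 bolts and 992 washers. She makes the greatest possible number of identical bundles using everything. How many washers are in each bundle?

Number of bundles = gcd(224, 992).
224 = 2^5 × 7
992 = 2^5 × 31
gcd(224, 992) = 2^5 = 32.
washers per bundle = 992 / 32 = 31.

31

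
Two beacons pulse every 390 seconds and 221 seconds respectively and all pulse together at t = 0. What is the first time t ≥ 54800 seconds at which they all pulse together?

59670 seconds

Joint pulses occur at multiples of LCM(390, 221).
390 = 2 × 3 × 5 × 13
221 = 13 × 17
LCM(390, 221) = 2 × 3 × 5 × 13 × 17 = 6630.
Smallest multiple of 6630 that is ≥ 54800: ⌈54800/6630⌉ × 6630 = 9 × 6630 = 59670.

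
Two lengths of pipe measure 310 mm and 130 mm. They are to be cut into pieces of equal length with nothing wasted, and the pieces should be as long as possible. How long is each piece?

10 mm

By the Euclidean algorithm:
310 = 2 × 130 + 50
130 = 2 × 50 + 30
50 = 1 × 30 + 20
30 = 1 × 20 + 10
20 = 2 × 10 + 0
gcd(310, 130) = 10.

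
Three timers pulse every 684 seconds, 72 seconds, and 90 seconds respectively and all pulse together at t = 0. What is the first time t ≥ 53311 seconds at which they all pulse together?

Joint pulses occur at multiples of LCM(684, 72, 90).
684 = 2^2 × 3^2 × 19
72 = 2^3 × 3^2
90 = 2 × 3^2 × 5
LCM(684, 72, 90) = 2^3 × 3^2 × 5 × 19 = 6840.
Smallest multiple of 6840 that is ≥ 53311: ⌈53311/6840⌉ × 6840 = 8 × 6840 = 54720.

54720 seconds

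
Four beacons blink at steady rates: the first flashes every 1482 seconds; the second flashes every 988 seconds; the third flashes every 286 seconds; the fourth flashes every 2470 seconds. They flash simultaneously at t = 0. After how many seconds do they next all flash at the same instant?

They coincide at every common multiple of the periods; the first is the LCM.
1482 = 2 × 3 × 13 × 19
988 = 2^2 × 13 × 19
286 = 2 × 11 × 13
2470 = 2 × 5 × 13 × 19
LCM(1482, 988, 286, 2470) = 2^2 × 3 × 5 × 11 × 13 × 19 = 163020.

163020 seconds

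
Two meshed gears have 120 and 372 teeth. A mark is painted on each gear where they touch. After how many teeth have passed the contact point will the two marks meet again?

They coincide at every common multiple of the periods; the first is the LCM.
120 = 2^3 × 3 × 5
372 = 2^2 × 3 × 31
LCM(120, 372) = 2^3 × 3 × 5 × 31 = 3720.

3720 teeth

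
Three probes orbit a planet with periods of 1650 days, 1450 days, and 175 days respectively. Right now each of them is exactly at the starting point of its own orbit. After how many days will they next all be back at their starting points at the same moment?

We need the least common multiple of the intervals.
1650 = 2 × 3 × 5^2 × 11
1450 = 2 × 5^2 × 29
175 = 5^2 × 7
LCM(1650, 1450, 175) = 2 × 3 × 5^2 × 7 × 11 × 29 = 334950.

334950 days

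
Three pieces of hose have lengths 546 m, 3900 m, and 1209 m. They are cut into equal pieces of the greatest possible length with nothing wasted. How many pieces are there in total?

145

Piece length = gcd(546, 3900, 1209).
546 = 2 × 3 × 7 × 13
3900 = 2^2 × 3 × 5^2 × 13
1209 = 3 × 13 × 31
gcd(546, 3900, 1209) = 3 × 13 = 39.
Total pieces = 546/39 + 3900/39 + 1209/39 = 14 + 100 + 31 = 145.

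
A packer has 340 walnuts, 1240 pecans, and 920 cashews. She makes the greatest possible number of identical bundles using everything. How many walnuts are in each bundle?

17

Number of bundles = gcd(340, 1240, 920).
340 = 2^2 × 5 × 17
1240 = 2^3 × 5 × 31
920 = 2^3 × 5 × 23
gcd(340, 1240, 920) = 2^2 × 5 = 20.
walnuts per bundle = 340 / 20 = 17.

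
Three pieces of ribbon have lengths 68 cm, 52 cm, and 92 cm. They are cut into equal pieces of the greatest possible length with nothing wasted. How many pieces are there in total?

53

Piece length = gcd(68, 52, 92).
68 = 2^2 × 17
52 = 2^2 × 13
92 = 2^2 × 23
gcd(68, 52, 92) = 2^2 = 4.
Total pieces = 68/4 + 52/4 + 92/4 = 17 + 13 + 23 = 53.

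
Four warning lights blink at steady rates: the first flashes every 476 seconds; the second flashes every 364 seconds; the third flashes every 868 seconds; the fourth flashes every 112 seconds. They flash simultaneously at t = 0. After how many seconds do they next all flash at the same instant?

The first simultaneous occurrence is after LCM of the individual periods.
476 = 2^2 × 7 × 17
364 = 2^2 × 7 × 13
868 = 2^2 × 7 × 31
112 = 2^4 × 7
LCM(476, 364, 868, 112) = 2^4 × 7 × 13 × 17 × 31 = 767312.

767312 seconds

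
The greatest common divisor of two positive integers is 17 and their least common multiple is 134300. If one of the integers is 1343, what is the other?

1700

For two integers, gcd × lcm = product, so the other is (17 × 134300) / 1343 = 2283100 / 1343 = 1700.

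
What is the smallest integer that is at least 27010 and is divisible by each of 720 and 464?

The integer must be a common multiple of 720 and 464, so a multiple of their LCM.
720 = 2^4 × 3^2 × 5
464 = 2^4 × 29
LCM(720, 464) = 2^4 × 3^2 × 5 × 29 = 20880.
Smallest multiple of 20880 that is ≥ 27010: ⌈27010/20880⌉ × 20880 = 2 × 20880 = 41760.

41760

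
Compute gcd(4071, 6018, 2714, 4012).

59

4071 = 3 × 23 × 59
6018 = 2 × 3 × 17 × 59
2714 = 2 × 23 × 59
4012 = 2^2 × 17 × 59
gcd(4071, 6018, 2714, 4012) = 59.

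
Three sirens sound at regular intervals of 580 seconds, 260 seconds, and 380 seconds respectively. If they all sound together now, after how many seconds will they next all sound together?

We need the least common multiple of the intervals.
580 = 2^2 × 5 × 29
260 = 2^2 × 5 × 13
380 = 2^2 × 5 × 19
LCM(580, 260, 380) = 2^2 × 5 × 13 × 19 × 29 = 143260.

143260 seconds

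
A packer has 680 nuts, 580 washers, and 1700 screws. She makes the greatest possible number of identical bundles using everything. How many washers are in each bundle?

29

Number of bundles = gcd(680, 580, 1700).
680 = 2^3 × 5 × 17
580 = 2^2 × 5 × 29
1700 = 2^2 × 5^2 × 17
gcd(680, 580, 1700) = 2^2 × 5 = 20.
washers per bundle = 580 / 20 = 29.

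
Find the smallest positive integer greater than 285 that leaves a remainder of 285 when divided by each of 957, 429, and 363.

137136

N − 285 must be a common multiple of 957, 429, and 363.
957 = 3 × 11 × 29
429 = 3 × 11 × 13
363 = 3 × 11^2
LCM(957, 429, 363) = 3 × 11^2 × 13 × 29 = 136851.
Smallest N > 285 is LCM + 285 = 136851 + 285 = 137136.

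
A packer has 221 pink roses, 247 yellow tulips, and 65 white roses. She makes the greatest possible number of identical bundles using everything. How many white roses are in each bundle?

Number of bundles = gcd(221, 247, 65).
221 = 13 × 17
247 = 13 × 19
65 = 5 × 13
gcd(221, 247, 65) = 13.
white roses per bundle = 65 / 13 = 5.

5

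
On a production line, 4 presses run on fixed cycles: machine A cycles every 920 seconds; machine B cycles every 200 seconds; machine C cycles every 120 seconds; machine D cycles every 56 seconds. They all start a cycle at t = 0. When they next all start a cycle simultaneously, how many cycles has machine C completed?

They are all back at their starting positions together after one LCM of the periods.
920 = 2^3 × 5 × 23
200 = 2^3 × 5^2
120 = 2^3 × 3 × 5
56 = 2^3 × 7
LCM(920, 200, 120, 56) = 2^3 × 3 × 5^2 × 7 × 23 = 96600.
Cycles for period 120: 96600 / 120 = 805.

805 cycles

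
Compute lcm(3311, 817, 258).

3311 = 7 × 11 × 43
817 = 19 × 43
258 = 2 × 3 × 43
LCM(3311, 817, 258) = 2 × 3 × 7 × 11 × 19 × 43 = 377454.

377454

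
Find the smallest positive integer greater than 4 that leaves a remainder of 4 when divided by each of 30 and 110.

334

N − 4 must be a common multiple of 30 and 110.
30 = 2 × 3 × 5
110 = 2 × 5 × 11
LCM(30, 110) = 2 × 3 × 5 × 11 = 330.
Smallest N > 4 is LCM + 4 = 330 + 4 = 334.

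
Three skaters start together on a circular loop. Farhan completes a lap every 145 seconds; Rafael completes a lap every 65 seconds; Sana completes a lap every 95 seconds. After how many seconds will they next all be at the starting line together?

35815 seconds

The first simultaneous occurrence is after LCM of the individual periods.
145 = 5 × 29
65 = 5 × 13
95 = 5 × 19
LCM(145, 65, 95) = 5 × 13 × 19 × 29 = 35815.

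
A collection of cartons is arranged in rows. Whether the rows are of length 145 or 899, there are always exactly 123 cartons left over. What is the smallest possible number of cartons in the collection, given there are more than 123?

N − 123 must be a common multiple of 145 and 899.
145 = 5 × 29
899 = 29 × 31
LCM(145, 899) = 5 × 29 × 31 = 4495.
Smallest N > 123 is LCM + 123 = 4495 + 123 = 4618.

4618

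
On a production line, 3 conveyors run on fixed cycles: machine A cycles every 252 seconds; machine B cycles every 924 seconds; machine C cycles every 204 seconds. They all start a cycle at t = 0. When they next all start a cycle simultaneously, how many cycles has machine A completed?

187 cycles

They are all back at their starting positions together after one LCM of the periods.
252 = 2^2 × 3^2 × 7
924 = 2^2 × 3 × 7 × 11
204 = 2^2 × 3 × 17
LCM(252, 924, 204) = 2^2 × 3^2 × 7 × 11 × 17 = 47124.
Cycles for period 252: 47124 / 252 = 187.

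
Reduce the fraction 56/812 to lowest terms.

2/29

56 = 2^3 × 7
812 = 2^2 × 7 × 29
gcd(56, 812) = 2^2 × 7 = 28.
Divide numerator and denominator by 28: 56/812 = 2/29.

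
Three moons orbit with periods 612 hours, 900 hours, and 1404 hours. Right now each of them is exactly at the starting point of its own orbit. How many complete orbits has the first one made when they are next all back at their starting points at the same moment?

975 orbits

All finish a whole number of cycles simultaneously at t = LCM of the periods.
612 = 2^2 × 3^2 × 17
900 = 2^2 × 3^2 × 5^2
1404 = 2^2 × 3^3 × 13
LCM(612, 900, 1404) = 2^2 × 3^3 × 5^2 × 13 × 17 = 596700.
Orbits for period 612: 596700 / 612 = 975.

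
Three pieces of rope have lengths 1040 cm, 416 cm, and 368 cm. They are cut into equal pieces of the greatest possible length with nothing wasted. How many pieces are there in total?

Piece length = gcd(1040, 416, 368).
1040 = 2^4 × 5 × 13
416 = 2^5 × 13
368 = 2^4 × 23
gcd(1040, 416, 368) = 2^4 = 16.
Total pieces = 1040/16 + 416/16 + 368/16 = 65 + 26 + 23 = 114.

114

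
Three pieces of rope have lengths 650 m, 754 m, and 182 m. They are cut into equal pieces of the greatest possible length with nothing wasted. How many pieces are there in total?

61

Piece length = gcd(650, 754, 182).
650 = 2 × 5^2 × 13
754 = 2 × 13 × 29
182 = 2 × 7 × 13
gcd(650, 754, 182) = 2 × 13 = 26.
Total pieces = 650/26 + 754/26 + 182/26 = 25 + 29 + 7 = 61.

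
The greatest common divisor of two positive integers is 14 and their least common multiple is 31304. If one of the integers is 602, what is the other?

728

For two integers, gcd × lcm = product, so the other is (14 × 31304) / 602 = 438256 / 602 = 728.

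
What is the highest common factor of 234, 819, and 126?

9

234 = 2 × 3^2 × 13
819 = 3^2 × 7 × 13
126 = 2 × 3^2 × 7
gcd(234, 819, 126) = 3^2 = 9.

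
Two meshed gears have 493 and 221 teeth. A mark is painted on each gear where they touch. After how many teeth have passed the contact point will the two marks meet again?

6409 teeth

They coincide at every common multiple of the periods; the first is the LCM.
493 = 17 × 29
221 = 13 × 17
LCM(493, 221) = 13 × 17 × 29 = 6409.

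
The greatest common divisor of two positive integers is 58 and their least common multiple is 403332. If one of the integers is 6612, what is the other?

3538

For two integers, gcd × lcm = product, so the other is (58 × 403332) / 6612 = 23393256 / 6612 = 3538.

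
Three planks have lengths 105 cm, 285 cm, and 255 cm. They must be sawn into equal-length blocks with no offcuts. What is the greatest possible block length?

The block length must divide every plank, so the greatest is gcd(105, 285, 255).
105 = 3 × 5 × 7
285 = 3 × 5 × 19
255 = 3 × 5 × 17
gcd(105, 285, 255) = 3 × 5 = 15.

15 cm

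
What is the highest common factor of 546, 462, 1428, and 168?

42

546 = 2 × 3 × 7 × 13
462 = 2 × 3 × 7 × 11
1428 = 2^2 × 3 × 7 × 17
168 = 2^3 × 3 × 7
gcd(546, 462, 1428, 168) = 2 × 3 × 7 = 42.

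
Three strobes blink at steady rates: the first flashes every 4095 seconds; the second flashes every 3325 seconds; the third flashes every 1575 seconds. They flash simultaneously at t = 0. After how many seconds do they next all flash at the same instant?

We need the least common multiple of the intervals.
4095 = 3^2 × 5 × 7 × 13
3325 = 5^2 × 7 × 19
1575 = 3^2 × 5^2 × 7
LCM(4095, 3325, 1575) = 3^2 × 5^2 × 7 × 13 × 19 = 389025.

389025 seconds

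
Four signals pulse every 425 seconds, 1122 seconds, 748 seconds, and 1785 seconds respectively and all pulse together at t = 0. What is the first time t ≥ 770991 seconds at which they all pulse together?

785400 seconds

Joint pulses occur at multiples of LCM(425, 1122, 748, 1785).
425 = 5^2 × 17
1122 = 2 × 3 × 11 × 17
748 = 2^2 × 11 × 17
1785 = 3 × 5 × 7 × 17
LCM(425, 1122, 748, 1785) = 2^2 × 3 × 5^2 × 7 × 11 × 17 = 392700.
Smallest multiple of 392700 that is ≥ 770991: ⌈770991/392700⌉ × 392700 = 2 × 392700 = 785400.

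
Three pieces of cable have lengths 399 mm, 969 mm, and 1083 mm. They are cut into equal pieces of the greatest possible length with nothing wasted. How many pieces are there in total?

43

Piece length = gcd(399, 969, 1083).
399 = 3 × 7 × 19
969 = 3 × 17 × 19
1083 = 3 × 19^2
gcd(399, 969, 1083) = 3 × 19 = 57.
Total pieces = 399/57 + 969/57 + 1083/57 = 7 + 17 + 19 = 43.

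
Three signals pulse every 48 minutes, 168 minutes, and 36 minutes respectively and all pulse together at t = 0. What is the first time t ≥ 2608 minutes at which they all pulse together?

3024 minutes

Joint pulses occur at multiples of LCM(48, 168, 36).
48 = 2^4 × 3
168 = 2^3 × 3 × 7
36 = 2^2 × 3^2
LCM(48, 168, 36) = 2^4 × 3^2 × 7 = 1008.
Smallest multiple of 1008 that is ≥ 2608: ⌈2608/1008⌉ × 1008 = 3 × 1008 = 3024.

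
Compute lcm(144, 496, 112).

144 = 2^4 × 3^2
496 = 2^4 × 31
112 = 2^4 × 7
LCM(144, 496, 112) = 2^4 × 3^2 × 7 × 31 = 31248.

31248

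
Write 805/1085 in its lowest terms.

23/31

805 = 5 × 7 × 23
1085 = 5 × 7 × 31
gcd(805, 1085) = 5 × 7 = 35.
Divide numerator and denominator by 35: 805/1085 = 23/31.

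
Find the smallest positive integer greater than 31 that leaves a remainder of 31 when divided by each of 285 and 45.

886

N − 31 must be a common multiple of 285 and 45.
285 = 3 × 5 × 19
45 = 3^2 × 5
LCM(285, 45) = 3^2 × 5 × 19 = 855.
Smallest N > 31 is LCM + 31 = 855 + 31 = 886.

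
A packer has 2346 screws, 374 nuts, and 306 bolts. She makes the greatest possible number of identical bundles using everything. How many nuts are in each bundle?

11

Number of bundles = gcd(2346, 374, 306).
2346 = 2 × 3 × 17 × 23
374 = 2 × 11 × 17
306 = 2 × 3^2 × 17
gcd(2346, 374, 306) = 2 × 17 = 34.
nuts per bundle = 374 / 34 = 11.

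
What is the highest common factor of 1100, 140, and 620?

1100 = 2^2 × 5^2 × 11
140 = 2^2 × 5 × 7
620 = 2^2 × 5 × 31
gcd(1100, 140, 620) = 2^2 × 5 = 20.

20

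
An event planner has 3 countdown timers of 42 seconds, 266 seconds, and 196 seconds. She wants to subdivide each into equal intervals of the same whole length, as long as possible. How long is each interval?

The interval must divide each timer length; the longest such is the gcd.
42 = 2 × 3 × 7
266 = 2 × 7 × 19
196 = 2^2 × 7^2
gcd(42, 266, 196) = 2 × 7 = 14.

14 seconds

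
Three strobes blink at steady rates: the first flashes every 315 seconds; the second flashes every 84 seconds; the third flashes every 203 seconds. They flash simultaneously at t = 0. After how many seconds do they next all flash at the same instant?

We need the least common multiple of the intervals.
315 = 3^2 × 5 × 7
84 = 2^2 × 3 × 7
203 = 7 × 29
LCM(315, 84, 203) = 2^2 × 3^2 × 5 × 7 × 29 = 36540.

36540 seconds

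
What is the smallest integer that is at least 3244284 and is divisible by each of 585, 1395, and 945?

The integer must be a common multiple of 585, 1395, and 945, so a multiple of their LCM.
585 = 3^2 × 5 × 13
1395 = 3^2 × 5 × 31
945 = 3^3 × 5 × 7
LCM(585, 1395, 945) = 3^3 × 5 × 7 × 13 × 31 = 380835.
Smallest multiple of 380835 that is ≥ 3244284: ⌈3244284/380835⌉ × 380835 = 9 × 380835 = 3427515.

3427515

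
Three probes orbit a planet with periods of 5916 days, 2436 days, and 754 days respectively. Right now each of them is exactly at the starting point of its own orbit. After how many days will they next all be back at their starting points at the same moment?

538356 days

We need the least common multiple of the intervals.
5916 = 2^2 × 3 × 17 × 29
2436 = 2^2 × 3 × 7 × 29
754 = 2 × 13 × 29
LCM(5916, 2436, 754) = 2^2 × 3 × 7 × 13 × 17 × 29 = 538356.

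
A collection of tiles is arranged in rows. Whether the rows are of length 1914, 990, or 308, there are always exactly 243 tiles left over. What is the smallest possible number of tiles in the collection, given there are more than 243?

402183

N − 243 must be a common multiple of 1914, 990, and 308.
1914 = 2 × 3 × 11 × 29
990 = 2 × 3^2 × 5 × 11
308 = 2^2 × 7 × 11
LCM(1914, 990, 308) = 2^2 × 3^2 × 5 × 7 × 11 × 29 = 401940.
Smallest N > 243 is LCM + 243 = 401940 + 243 = 402183.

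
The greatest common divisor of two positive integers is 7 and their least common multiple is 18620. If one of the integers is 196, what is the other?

For two integers, gcd × lcm = product, so the other is (7 × 18620) / 196 = 130340 / 196 = 665.

665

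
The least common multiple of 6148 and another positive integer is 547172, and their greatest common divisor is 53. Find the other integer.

4717

gcd × lcm = product of the two integers, so the other integer is (53 × 547172) / 6148 = 4717.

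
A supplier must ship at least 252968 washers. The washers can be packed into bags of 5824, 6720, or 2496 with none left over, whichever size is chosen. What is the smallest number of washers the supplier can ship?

The number of washers must be a common multiple of 5824, 6720, and 2496, so a multiple of their LCM.
5824 = 2^6 × 7 × 13
6720 = 2^6 × 3 × 5 × 7
2496 = 2^6 × 3 × 13
LCM(5824, 6720, 2496) = 2^6 × 3 × 5 × 7 × 13 = 87360.
Smallest multiple of 87360 that is ≥ 252968: ⌈252968/87360⌉ × 87360 = 3 × 87360 = 262080.

262080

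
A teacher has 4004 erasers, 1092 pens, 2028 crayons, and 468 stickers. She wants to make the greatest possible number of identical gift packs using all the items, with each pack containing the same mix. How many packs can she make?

52 packs

The pack count must divide each quantity, so the greatest is gcd(4004, 1092, 2028, 468).
4004 = 2^2 × 7 × 11 × 13
1092 = 2^2 × 3 × 7 × 13
2028 = 2^2 × 3 × 13^2
468 = 2^2 × 3^2 × 13
gcd(4004, 1092, 2028, 468) = 2^2 × 13 = 52.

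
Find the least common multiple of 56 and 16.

56 = 2^3 × 7
16 = 2^4
LCM(56, 16) = 2^4 × 7 = 112.

112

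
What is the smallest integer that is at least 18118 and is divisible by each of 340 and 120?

The integer must be a common multiple of 340 and 120, so a multiple of their LCM.
340 = 2^2 × 5 × 17
120 = 2^3 × 3 × 5
LCM(340, 120) = 2^3 × 3 × 5 × 17 = 2040.
Smallest multiple of 2040 that is ≥ 18118: ⌈18118/2040⌉ × 2040 = 9 × 2040 = 18360.

18360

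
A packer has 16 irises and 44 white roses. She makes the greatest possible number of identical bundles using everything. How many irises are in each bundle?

4

Number of bundles = gcd(16, 44).
16 = 2^4
44 = 2^2 × 11
gcd(16, 44) = 2^2 = 4.
irises per bundle = 16 / 4 = 4.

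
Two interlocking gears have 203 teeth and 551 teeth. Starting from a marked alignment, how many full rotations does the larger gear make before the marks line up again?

7 rotations

All finish a whole number of cycles simultaneously at t = LCM of the periods.
203 = 7 × 29
551 = 19 × 29
LCM(203, 551) = 7 × 19 × 29 = 3857.
Rotations for period 551: 3857 / 551 = 7.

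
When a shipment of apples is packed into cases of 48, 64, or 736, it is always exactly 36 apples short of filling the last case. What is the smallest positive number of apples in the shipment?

4380

Being 36 short of a full case of size k means N ≡ −36 (mod k), i.e. N + 36 is a multiple of each size.
48 = 2^4 × 3
64 = 2^6
736 = 2^5 × 23
LCM(48, 64, 736) = 2^6 × 3 × 23 = 4416.
Smallest positive N is 4416 − 36 = 4380.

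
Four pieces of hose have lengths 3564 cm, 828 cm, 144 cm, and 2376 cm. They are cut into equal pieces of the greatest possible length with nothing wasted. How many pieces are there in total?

192

Piece length = gcd(3564, 828, 144, 2376).
3564 = 2^2 × 3^4 × 11
828 = 2^2 × 3^2 × 23
144 = 2^4 × 3^2
2376 = 2^3 × 3^3 × 11
gcd(3564, 828, 144, 2376) = 2^2 × 3^2 = 36.
Total pieces = 3564/36 + 828/36 + 144/36 + 2376/36 = 99 + 23 + 4 + 66 = 192.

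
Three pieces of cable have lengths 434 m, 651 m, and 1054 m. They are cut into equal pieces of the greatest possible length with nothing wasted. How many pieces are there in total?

69

Piece length = gcd(434, 651, 1054).
434 = 2 × 7 × 31
651 = 3 × 7 × 31
1054 = 2 × 17 × 31
gcd(434, 651, 1054) = 31.
Total pieces = 434/31 + 651/31 + 1054/31 = 14 + 21 + 34 = 69.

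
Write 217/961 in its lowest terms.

7/31

217 = 7 × 31
961 = 31^2
gcd(217, 961) = 31.
Divide numerator and denominator by 31: 217/961 = 7/31.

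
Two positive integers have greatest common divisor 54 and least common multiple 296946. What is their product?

16035084

For any two positive integers, gcd × lcm = product = 54 × 296946 = 16035084.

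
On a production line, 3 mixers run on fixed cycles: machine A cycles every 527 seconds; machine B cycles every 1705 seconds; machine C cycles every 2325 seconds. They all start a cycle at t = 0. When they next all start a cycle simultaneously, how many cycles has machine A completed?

They are all back at their starting positions together after one LCM of the periods.
527 = 17 × 31
1705 = 5 × 11 × 31
2325 = 3 × 5^2 × 31
LCM(527, 1705, 2325) = 3 × 5^2 × 11 × 17 × 31 = 434775.
Cycles for period 527: 434775 / 527 = 825.

825 cycles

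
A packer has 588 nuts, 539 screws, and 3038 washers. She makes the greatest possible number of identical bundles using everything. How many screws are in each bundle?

11

Number of bundles = gcd(588, 539, 3038).
588 = 2^2 × 3 × 7^2
539 = 7^2 × 11
3038 = 2 × 7^2 × 31
gcd(588, 539, 3038) = 7^2 = 49.
screws per bundle = 539 / 49 = 11.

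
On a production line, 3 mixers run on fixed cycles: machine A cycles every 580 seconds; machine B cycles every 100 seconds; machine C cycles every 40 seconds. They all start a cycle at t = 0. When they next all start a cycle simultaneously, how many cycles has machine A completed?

10 cycles

They are all back at their starting positions together after one LCM of the periods.
580 = 2^2 × 5 × 29
100 = 2^2 × 5^2
40 = 2^3 × 5
LCM(580, 100, 40) = 2^3 × 5^2 × 29 = 5800.
Cycles for period 580: 5800 / 580 = 10.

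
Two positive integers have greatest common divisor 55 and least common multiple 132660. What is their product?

For any two positive integers, gcd × lcm = product = 55 × 132660 = 7296300.

7296300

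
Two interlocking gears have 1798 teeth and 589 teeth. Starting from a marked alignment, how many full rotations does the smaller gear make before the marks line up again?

All finish a whole number of cycles simultaneously at t = LCM of the periods.
1798 = 2 × 29 × 31
589 = 19 × 31
LCM(1798, 589) = 2 × 19 × 29 × 31 = 34162.
Rotations for period 589: 34162 / 589 = 58.

58 rotations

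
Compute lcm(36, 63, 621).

36 = 2^2 × 3^2
63 = 3^2 × 7
621 = 3^3 × 23
LCM(36, 63, 621) = 2^2 × 3^3 × 7 × 23 = 17388.

17388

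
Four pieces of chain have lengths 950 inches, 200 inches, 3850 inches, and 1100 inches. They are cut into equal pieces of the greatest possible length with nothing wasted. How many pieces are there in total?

Piece length = gcd(950, 200, 3850, 1100).
950 = 2 × 5^2 × 19
200 = 2^3 × 5^2
3850 = 2 × 5^2 × 7 × 11
1100 = 2^2 × 5^2 × 11
gcd(950, 200, 3850, 1100) = 2 × 5^2 = 50.
Total pieces = 950/50 + 200/50 + 3850/50 + 1100/50 = 19 + 4 + 77 + 22 = 122.

122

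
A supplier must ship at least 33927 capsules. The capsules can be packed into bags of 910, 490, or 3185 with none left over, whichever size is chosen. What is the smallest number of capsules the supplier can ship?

38220

The number of capsules must be a common multiple of 910, 490, and 3185, so a multiple of their LCM.
910 = 2 × 5 × 7 × 13
490 = 2 × 5 × 7^2
3185 = 5 × 7^2 × 13
LCM(910, 490, 3185) = 2 × 5 × 7^2 × 13 = 6370.
Smallest multiple of 6370 that is ≥ 33927: ⌈33927/6370⌉ × 6370 = 6 × 6370 = 38220.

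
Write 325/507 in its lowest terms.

25/39

325 = 5^2 × 13
507 = 3 × 13^2
gcd(325, 507) = 13.
Divide numerator and denominator by 13: 325/507 = 25/39.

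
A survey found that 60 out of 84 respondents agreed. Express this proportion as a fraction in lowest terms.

60 = 2^2 × 3 × 5
84 = 2^2 × 3 × 7
gcd(60, 84) = 2^2 × 3 = 12.
Divide numerator and denominator by 12: 60/84 = 5/7.

5/7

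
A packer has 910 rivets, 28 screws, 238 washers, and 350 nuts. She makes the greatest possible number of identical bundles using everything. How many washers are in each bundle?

Number of bundles = gcd(910, 28, 238, 350).
910 = 2 × 5 × 7 × 13
28 = 2^2 × 7
238 = 2 × 7 × 17
350 = 2 × 5^2 × 7
gcd(910, 28, 238, 350) = 2 × 7 = 14.
washers per bundle = 238 / 14 = 17.

17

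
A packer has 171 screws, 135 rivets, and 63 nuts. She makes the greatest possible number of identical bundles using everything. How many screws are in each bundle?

Number of bundles = gcd(171, 135, 63).
171 = 3^2 × 19
135 = 3^3 × 5
63 = 3^2 × 7
gcd(171, 135, 63) = 3^2 = 9.
screws per bundle = 171 / 9 = 19.

19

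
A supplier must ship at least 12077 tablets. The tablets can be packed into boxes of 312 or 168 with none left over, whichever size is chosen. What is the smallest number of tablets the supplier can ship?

13104

The number of tablets must be a common multiple of 312 and 168, so a multiple of their LCM.
312 = 2^3 × 3 × 13
168 = 2^3 × 3 × 7
LCM(312, 168) = 2^3 × 3 × 7 × 13 = 2184.
Smallest multiple of 2184 that is ≥ 12077: ⌈12077/2184⌉ × 2184 = 6 × 2184 = 13104.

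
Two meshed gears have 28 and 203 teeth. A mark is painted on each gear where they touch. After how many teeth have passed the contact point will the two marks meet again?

They coincide at every common multiple of the periods; the first is the LCM.
28 = 2^2 × 7
203 = 7 × 29
LCM(28, 203) = 2^2 × 7 × 29 = 812.

812 teeth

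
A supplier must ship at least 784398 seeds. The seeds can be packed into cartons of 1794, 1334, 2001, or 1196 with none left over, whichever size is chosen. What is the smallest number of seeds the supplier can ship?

The number of seeds must be a common multiple of 1794, 1334, 2001, and 1196, so a multiple of their LCM.
1794 = 2 × 3 × 13 × 23
1334 = 2 × 23 × 29
2001 = 3 × 23 × 29
1196 = 2^2 × 13 × 23
LCM(1794, 1334, 2001, 1196) = 2^2 × 3 × 13 × 23 × 29 = 104052.
Smallest multiple of 104052 that is ≥ 784398: ⌈784398/104052⌉ × 104052 = 8 × 104052 = 832416.

832416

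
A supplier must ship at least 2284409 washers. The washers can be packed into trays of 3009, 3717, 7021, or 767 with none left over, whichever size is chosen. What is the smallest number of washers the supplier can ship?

2464371

The number of washers must be a common multiple of 3009, 3717, 7021, and 767, so a multiple of their LCM.
3009 = 3 × 17 × 59
3717 = 3^2 × 7 × 59
7021 = 7 × 17 × 59
767 = 13 × 59
LCM(3009, 3717, 7021, 767) = 3^2 × 7 × 13 × 17 × 59 = 821457.
Smallest multiple of 821457 that is ≥ 2284409: ⌈2284409/821457⌉ × 821457 = 3 × 821457 = 2464371.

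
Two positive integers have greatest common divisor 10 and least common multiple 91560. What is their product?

For any two positive integers, gcd × lcm = product = 10 × 91560 = 915600.

915600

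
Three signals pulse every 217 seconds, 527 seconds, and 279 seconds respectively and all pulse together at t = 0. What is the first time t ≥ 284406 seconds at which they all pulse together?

298809 seconds

Joint pulses occur at multiples of LCM(217, 527, 279).
217 = 7 × 31
527 = 17 × 31
279 = 3^2 × 31
LCM(217, 527, 279) = 3^2 × 7 × 17 × 31 = 33201.
Smallest multiple of 33201 that is ≥ 284406: ⌈284406/33201⌉ × 33201 = 9 × 33201 = 298809.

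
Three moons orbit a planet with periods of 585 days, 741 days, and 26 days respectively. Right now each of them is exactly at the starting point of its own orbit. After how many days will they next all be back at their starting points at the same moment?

22230 days

The first simultaneous occurrence is after LCM of the individual periods.
585 = 3^2 × 5 × 13
741 = 3 × 13 × 19
26 = 2 × 13
LCM(585, 741, 26) = 2 × 3^2 × 5 × 13 × 19 = 22230.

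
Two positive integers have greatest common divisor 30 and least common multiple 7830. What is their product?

For any two positive integers, gcd × lcm = product = 30 × 7830 = 234900.

234900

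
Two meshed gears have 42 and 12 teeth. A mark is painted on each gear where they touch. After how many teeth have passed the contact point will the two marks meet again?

They coincide at every common multiple of the periods; the first is the LCM.
42 = 2 × 3 × 7
12 = 2^2 × 3
LCM(42, 12) = 2^2 × 3 × 7 = 84.

84 teeth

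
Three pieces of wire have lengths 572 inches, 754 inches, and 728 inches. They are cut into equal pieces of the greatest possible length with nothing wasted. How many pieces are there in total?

Piece length = gcd(572, 754, 728).
572 = 2^2 × 11 × 13
754 = 2 × 13 × 29
728 = 2^3 × 7 × 13
gcd(572, 754, 728) = 2 × 13 = 26.
Total pieces = 572/26 + 754/26 + 728/26 = 22 + 29 + 28 = 79.

79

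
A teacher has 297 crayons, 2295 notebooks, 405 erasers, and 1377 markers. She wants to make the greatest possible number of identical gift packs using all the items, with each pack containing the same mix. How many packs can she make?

27 packs

The pack count must divide each quantity, so the greatest is gcd(297, 2295, 405, 1377).
297 = 3^3 × 11
2295 = 3^3 × 5 × 17
405 = 3^4 × 5
1377 = 3^4 × 17
gcd(297, 2295, 405, 1377) = 3^3 = 27.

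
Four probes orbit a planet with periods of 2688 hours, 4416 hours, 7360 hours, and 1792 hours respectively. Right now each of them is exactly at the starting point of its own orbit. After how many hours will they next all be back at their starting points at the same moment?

618240 hours

They coincide at every common multiple of the periods; the first is the LCM.
2688 = 2^7 × 3 × 7
4416 = 2^6 × 3 × 23
7360 = 2^6 × 5 × 23
1792 = 2^8 × 7
LCM(2688, 4416, 7360, 1792) = 2^8 × 3 × 5 × 7 × 23 = 618240.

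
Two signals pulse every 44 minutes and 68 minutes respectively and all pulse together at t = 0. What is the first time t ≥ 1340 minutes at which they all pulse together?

Joint pulses occur at multiples of LCM(44, 68).
44 = 2^2 × 11
68 = 2^2 × 17
LCM(44, 68) = 2^2 × 11 × 17 = 748.
Smallest multiple of 748 that is ≥ 1340: ⌈1340/748⌉ × 748 = 2 × 748 = 1496.

1496 minutes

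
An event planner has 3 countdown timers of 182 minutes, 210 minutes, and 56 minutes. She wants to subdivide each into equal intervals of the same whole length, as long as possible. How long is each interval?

14 minutes

The interval must divide each timer length; the longest such is the gcd.
182 = 2 × 7 × 13
210 = 2 × 3 × 5 × 7
56 = 2^3 × 7
gcd(182, 210, 56) = 2 × 7 = 14.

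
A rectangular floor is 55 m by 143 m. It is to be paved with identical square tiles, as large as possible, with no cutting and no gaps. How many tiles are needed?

Tile side = gcd(55, 143).
55 = 5 × 11
143 = 11 × 13
gcd(55, 143) = 11.
Tiles: (55/11) × (143/11) = 5 × 13 = 65.

65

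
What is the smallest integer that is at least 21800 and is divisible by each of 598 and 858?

The integer must be a common multiple of 598 and 858, so a multiple of their LCM.
598 = 2 × 13 × 23
858 = 2 × 3 × 11 × 13
LCM(598, 858) = 2 × 3 × 11 × 13 × 23 = 19734.
Smallest multiple of 19734 that is ≥ 21800: ⌈21800/19734⌉ × 19734 = 2 × 19734 = 39468.

39468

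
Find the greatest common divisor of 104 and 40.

8

104 = 2^3 × 13
40 = 2^3 × 5
gcd(104, 40) = 2^3 = 8.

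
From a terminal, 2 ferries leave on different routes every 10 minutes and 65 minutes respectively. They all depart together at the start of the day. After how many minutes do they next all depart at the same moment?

The first simultaneous occurrence is after LCM of the individual periods.
10 = 2 × 5
65 = 5 × 13
LCM(10, 65) = 2 × 5 × 13 = 130.

130 minutes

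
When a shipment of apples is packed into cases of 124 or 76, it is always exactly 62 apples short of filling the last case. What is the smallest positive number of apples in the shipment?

Being 62 short of a full case of size k means N ≡ −62 (mod k), i.e. N + 62 is a multiple of each size.
124 = 2^2 × 31
76 = 2^2 × 19
LCM(124, 76) = 2^2 × 19 × 31 = 2356.
Smallest positive N is 2356 − 62 = 2294.

2294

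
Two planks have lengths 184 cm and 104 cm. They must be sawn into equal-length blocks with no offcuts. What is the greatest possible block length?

This is the greatest common divisor of 184 and 104.
184 = 2^3 × 23
104 = 2^3 × 13
gcd(184, 104) = 2^3 = 8.

8 cm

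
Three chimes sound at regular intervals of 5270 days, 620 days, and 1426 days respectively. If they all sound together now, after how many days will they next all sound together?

They coincide at every common multiple of the periods; the first is the LCM.
5270 = 2 × 5 × 17 × 31
620 = 2^2 × 5 × 31
1426 = 2 × 23 × 31
LCM(5270, 620, 1426) = 2^2 × 5 × 17 × 23 × 31 = 242420.

242420 days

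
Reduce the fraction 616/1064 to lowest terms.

616 = 2^3 × 7 × 11
1064 = 2^3 × 7 × 19
gcd(616, 1064) = 2^3 × 7 = 56.
Divide numerator and denominator by 56: 616/1064 = 11/19.

11/19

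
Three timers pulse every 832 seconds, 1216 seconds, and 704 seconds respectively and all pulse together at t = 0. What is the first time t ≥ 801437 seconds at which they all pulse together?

869440 seconds

Joint pulses occur at multiples of LCM(832, 1216, 704).
832 = 2^6 × 13
1216 = 2^6 × 19
704 = 2^6 × 11
LCM(832, 1216, 704) = 2^6 × 11 × 13 × 19 = 173888.
Smallest multiple of 173888 that is ≥ 801437: ⌈801437/173888⌉ × 173888 = 5 × 173888 = 869440.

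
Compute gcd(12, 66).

6

12 = 2^2 × 3
66 = 2 × 3 × 11
gcd(12, 66) = 2 × 3 = 6.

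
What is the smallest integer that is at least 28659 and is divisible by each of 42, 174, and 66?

The integer must be a common multiple of 42, 174, and 66, so a multiple of their LCM.
42 = 2 × 3 × 7
174 = 2 × 3 × 29
66 = 2 × 3 × 11
LCM(42, 174, 66) = 2 × 3 × 7 × 11 × 29 = 13398.
Smallest multiple of 13398 that is ≥ 28659: ⌈28659/13398⌉ × 13398 = 3 × 13398 = 40194.

40194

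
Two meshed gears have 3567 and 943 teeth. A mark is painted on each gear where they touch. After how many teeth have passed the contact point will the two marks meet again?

82041 teeth

We need the least common multiple of the intervals.
3567 = 3 × 29 × 41
943 = 23 × 41
LCM(3567, 943) = 3 × 23 × 29 × 41 = 82041.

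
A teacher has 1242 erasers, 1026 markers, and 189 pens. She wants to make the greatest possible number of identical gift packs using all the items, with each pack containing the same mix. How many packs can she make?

27 packs

The pack count must divide each quantity, so the greatest is gcd(1242, 1026, 189).
1242 = 2 × 3^3 × 23
1026 = 2 × 3^3 × 19
189 = 3^3 × 7
gcd(1242, 1026, 189) = 3^3 = 27.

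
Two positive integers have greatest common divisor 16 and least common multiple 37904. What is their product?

For any two positive integers, gcd × lcm = product = 16 × 37904 = 606464.

606464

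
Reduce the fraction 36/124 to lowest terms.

9/31

36 = 2^2 × 3^2
124 = 2^2 × 31
gcd(36, 124) = 2^2 = 4.
Divide numerator and denominator by 4: 36/124 = 9/31.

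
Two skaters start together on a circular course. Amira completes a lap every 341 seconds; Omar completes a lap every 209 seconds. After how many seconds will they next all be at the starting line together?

We need the least common multiple of the intervals.
341 = 11 × 31
209 = 11 × 19
LCM(341, 209) = 11 × 19 × 31 = 6479.

6479 seconds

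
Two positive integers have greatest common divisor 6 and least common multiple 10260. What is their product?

For any two positive integers, gcd × lcm = product = 6 × 10260 = 61560.

61560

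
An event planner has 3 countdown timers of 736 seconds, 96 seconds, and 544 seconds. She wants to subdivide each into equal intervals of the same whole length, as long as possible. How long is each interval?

The interval must divide each timer length; the longest such is the gcd.
736 = 2^5 × 23
96 = 2^5 × 3
544 = 2^5 × 17
gcd(736, 96, 544) = 2^5 = 32.

32 seconds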